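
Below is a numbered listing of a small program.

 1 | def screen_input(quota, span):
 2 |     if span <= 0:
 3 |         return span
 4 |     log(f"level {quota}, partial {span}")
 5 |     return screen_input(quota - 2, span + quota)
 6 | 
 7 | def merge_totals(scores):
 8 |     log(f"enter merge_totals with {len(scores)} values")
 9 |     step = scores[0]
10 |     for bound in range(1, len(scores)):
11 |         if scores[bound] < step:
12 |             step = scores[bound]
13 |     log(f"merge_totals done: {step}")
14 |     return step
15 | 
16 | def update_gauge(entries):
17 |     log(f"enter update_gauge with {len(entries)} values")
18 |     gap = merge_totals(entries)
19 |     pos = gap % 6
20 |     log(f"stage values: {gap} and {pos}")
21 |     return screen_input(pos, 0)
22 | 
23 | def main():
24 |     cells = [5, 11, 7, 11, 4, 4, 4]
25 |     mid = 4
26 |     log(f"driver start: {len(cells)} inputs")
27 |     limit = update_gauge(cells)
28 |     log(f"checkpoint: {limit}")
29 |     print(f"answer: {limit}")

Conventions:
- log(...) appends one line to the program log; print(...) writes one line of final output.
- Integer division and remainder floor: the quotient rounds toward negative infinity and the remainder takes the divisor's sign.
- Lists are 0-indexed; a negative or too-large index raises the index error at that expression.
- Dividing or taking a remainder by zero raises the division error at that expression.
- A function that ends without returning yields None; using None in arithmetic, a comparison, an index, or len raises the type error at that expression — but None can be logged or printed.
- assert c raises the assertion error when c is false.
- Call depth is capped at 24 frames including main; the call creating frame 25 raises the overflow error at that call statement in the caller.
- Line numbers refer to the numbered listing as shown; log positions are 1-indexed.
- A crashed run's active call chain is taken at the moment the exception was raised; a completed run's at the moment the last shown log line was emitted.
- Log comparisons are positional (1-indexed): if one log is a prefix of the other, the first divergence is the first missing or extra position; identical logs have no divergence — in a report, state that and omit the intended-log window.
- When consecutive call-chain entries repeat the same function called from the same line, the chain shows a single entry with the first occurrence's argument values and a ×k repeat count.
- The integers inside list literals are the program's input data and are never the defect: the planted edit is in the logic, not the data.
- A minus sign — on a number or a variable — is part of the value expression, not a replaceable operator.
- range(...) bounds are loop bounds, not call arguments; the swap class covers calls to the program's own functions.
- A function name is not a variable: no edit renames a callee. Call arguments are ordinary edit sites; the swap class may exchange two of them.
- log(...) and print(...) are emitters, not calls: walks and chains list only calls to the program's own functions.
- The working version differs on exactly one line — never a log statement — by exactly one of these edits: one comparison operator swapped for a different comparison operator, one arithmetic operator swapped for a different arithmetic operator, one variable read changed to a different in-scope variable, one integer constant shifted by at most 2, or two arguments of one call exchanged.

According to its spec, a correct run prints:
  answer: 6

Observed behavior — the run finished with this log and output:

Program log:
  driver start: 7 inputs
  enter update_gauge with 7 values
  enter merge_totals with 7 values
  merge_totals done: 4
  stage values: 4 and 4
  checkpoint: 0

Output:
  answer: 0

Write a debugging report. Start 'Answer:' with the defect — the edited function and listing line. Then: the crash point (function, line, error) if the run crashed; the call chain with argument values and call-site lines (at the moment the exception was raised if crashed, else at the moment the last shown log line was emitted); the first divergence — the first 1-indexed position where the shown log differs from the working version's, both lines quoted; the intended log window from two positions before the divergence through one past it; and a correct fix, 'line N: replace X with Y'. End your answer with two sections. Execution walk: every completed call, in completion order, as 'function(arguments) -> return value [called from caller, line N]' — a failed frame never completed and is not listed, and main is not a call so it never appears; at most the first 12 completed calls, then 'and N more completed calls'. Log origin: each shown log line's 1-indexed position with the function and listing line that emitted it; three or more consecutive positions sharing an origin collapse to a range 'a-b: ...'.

Answer: the defect is in screen_input at line 2.
Core observation: At log position 6 the runs split — shown 'checkpoint: 0', but the working version logs 'level 4, partial 0'.
Call chain: main.
First divergence: position 6 — shown 'checkpoint: 0', intended 'level 4, partial 0'.
Intended log window:
  4: merge_totals done: 4
  5: stage values: 4 and 4
  6: level 4, partial 0
  7: level 2, partial 4
Execution walk:
  merge_totals([5, 11, 7, 11, 4, 4, 4]) -> 4  [called from update_gauge, line 18]
  screen_input(4, 0) -> 0  [called from update_gauge, line 21]
  update_gauge([5, 11, 7, 11, 4, 4, 4]) -> 0  [called from main, line 27]
Origin of each log line:
  1 — main, line 26
  2 — update_gauge, line 17
  3 — merge_totals, line 8
  4 — merge_totals, line 13
  5 — update_gauge, line 20
  6 — main, line 28
A correct fix: line 2: replace `span` with `quota`.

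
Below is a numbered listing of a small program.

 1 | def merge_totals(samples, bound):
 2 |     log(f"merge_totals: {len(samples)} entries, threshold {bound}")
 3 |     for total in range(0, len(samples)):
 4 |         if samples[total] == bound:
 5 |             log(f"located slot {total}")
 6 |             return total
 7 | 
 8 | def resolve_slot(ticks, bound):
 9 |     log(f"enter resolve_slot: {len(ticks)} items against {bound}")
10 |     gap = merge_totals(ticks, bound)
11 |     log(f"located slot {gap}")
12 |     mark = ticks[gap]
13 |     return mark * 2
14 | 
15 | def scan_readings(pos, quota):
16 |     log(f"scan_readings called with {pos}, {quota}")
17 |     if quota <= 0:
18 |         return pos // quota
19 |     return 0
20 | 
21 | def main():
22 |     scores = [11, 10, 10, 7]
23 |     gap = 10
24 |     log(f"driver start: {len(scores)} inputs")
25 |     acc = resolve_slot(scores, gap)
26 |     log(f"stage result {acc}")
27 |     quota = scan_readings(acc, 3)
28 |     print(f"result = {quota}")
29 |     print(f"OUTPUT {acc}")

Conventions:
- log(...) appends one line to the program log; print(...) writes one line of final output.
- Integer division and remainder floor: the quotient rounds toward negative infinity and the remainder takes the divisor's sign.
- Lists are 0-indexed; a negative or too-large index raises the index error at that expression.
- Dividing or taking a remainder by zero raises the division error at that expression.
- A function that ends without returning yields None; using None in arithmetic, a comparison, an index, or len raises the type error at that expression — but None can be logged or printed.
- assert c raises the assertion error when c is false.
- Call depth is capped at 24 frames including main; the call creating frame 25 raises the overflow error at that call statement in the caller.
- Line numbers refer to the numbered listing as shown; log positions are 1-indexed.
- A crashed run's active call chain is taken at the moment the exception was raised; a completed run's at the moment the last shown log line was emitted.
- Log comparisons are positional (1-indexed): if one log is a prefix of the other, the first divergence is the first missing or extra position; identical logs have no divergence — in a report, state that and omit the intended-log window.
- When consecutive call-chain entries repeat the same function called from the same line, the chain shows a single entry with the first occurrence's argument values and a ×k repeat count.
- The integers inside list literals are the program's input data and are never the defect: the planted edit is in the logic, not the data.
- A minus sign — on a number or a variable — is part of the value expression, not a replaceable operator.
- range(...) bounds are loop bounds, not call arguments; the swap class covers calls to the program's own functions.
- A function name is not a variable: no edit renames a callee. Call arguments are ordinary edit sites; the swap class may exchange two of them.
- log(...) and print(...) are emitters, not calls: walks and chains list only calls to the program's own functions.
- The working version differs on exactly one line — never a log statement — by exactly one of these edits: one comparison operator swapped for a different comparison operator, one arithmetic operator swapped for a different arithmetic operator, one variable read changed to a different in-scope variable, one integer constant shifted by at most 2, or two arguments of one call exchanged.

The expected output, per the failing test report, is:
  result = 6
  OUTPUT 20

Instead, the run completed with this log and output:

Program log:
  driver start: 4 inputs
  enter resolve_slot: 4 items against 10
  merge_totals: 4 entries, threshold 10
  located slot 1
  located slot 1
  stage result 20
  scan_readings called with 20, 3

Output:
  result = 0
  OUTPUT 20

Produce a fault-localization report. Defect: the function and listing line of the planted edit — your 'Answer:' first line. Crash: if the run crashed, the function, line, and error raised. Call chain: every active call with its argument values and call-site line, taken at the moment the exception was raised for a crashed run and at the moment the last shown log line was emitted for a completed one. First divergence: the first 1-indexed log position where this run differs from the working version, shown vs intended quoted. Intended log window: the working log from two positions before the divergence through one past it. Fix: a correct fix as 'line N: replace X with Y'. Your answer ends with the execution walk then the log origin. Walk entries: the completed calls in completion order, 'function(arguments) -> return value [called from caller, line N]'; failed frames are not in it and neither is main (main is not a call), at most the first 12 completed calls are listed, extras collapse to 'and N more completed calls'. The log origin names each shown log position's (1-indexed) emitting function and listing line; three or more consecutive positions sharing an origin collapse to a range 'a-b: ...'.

Answer: the defect is in scan_readings at line 17.
Key fact: Nothing in the log betrays the bug — only the output does.
Call chain: main -> scan_readings(20, 3) (called at line 27).
First divergence: there is none — every log position agrees.
Execution walk:
  merge_totals([11, 10, 10, 7], 10) -> 1  [called from resolve_slot, line 10]
  resolve_slot([11, 10, 10, 7], 10) -> 20  [called from main, line 25]
  scan_readings(20, 3) -> 0  [called from main, line 27]
Origin of each log line:
  1: emitted by main (line 24)
  2: emitted by resolve_slot (line 9)
  3: emitted by merge_totals (line 2)
  4: emitted by merge_totals (line 5)
  5: emitted by resolve_slot (line 11)
  6: emitted by main (line 26)
  7: emitted by scan_readings (line 16)
A correct fix: line 17: replace `<=` with `!=`.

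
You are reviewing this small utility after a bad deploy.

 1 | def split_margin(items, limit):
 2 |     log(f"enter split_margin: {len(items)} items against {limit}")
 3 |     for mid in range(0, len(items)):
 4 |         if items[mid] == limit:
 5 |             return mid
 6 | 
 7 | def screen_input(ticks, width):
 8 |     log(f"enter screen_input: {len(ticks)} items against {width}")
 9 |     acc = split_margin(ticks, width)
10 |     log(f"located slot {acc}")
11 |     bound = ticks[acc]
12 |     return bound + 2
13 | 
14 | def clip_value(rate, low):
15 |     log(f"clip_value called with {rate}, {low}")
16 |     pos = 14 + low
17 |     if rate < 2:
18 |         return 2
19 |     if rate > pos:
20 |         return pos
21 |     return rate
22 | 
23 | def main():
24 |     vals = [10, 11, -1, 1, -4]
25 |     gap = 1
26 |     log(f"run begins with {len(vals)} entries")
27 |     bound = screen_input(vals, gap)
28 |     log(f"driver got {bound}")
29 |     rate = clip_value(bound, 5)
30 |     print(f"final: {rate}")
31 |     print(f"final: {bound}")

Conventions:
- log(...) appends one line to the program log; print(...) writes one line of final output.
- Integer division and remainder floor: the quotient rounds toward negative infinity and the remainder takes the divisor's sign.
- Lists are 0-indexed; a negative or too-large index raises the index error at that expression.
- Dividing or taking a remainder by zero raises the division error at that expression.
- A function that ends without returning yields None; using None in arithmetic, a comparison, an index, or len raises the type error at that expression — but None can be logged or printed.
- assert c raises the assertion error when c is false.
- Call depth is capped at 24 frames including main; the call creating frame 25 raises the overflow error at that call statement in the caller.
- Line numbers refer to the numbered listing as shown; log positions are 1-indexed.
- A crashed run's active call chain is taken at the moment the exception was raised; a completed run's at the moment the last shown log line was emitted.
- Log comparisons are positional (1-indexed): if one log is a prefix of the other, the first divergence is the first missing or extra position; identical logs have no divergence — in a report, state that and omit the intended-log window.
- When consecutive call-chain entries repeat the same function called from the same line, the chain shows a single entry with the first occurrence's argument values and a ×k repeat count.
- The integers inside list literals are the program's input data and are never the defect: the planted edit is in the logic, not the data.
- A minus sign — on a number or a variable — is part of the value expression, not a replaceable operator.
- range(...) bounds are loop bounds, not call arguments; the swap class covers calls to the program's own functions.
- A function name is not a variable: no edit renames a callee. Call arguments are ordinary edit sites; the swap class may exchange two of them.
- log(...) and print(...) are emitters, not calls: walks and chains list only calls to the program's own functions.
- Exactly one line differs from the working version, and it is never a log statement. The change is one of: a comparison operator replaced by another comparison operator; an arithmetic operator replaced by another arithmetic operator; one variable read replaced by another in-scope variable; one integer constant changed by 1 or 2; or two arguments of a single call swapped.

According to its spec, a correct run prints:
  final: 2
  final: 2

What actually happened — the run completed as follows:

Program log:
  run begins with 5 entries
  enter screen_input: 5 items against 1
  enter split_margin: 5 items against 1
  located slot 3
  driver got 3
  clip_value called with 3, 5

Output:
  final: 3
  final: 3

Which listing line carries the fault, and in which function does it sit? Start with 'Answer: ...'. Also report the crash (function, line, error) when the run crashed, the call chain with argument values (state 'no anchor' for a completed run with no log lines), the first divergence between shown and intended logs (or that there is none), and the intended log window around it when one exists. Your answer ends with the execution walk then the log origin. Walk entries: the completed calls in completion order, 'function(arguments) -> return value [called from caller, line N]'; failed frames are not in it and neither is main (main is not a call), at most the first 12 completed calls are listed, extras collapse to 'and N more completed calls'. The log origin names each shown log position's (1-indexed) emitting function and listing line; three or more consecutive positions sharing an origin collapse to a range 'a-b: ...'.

Answer: the defect is in screen_input at line 12.
Key observation: The log first diverges at position 5: the faulty run prints 'driver got 3' where the working version prints 'driver got 2'.
Call chain: main -> clip_value(3, 5) (called at line 29).
First divergence: position 5 — the shown line 'driver got 3' should read 'driver got 2'.
Intended log window:
  3: enter split_margin: 5 items against 1
  4: located slot 3
  5: driver got 2
  6: clip_value called with 2, 5
Execution walk:
  split_margin([10, 11, -1, 1, -4], 1) -> 3  [called from screen_input, line 9]
  screen_input([10, 11, -1, 1, -4], 1) -> 3  [called from main, line 27]
  clip_value(3, 5) -> 3  [called from main, line 29]
Log line origins:
  1: emitted by main (line 26)
  2: emitted by screen_input (line 8)
  3: emitted by split_margin (line 2)
  4: emitted by screen_input (line 10)
  5: emitted by main (line 28)
  6: emitted by clip_value (line 15)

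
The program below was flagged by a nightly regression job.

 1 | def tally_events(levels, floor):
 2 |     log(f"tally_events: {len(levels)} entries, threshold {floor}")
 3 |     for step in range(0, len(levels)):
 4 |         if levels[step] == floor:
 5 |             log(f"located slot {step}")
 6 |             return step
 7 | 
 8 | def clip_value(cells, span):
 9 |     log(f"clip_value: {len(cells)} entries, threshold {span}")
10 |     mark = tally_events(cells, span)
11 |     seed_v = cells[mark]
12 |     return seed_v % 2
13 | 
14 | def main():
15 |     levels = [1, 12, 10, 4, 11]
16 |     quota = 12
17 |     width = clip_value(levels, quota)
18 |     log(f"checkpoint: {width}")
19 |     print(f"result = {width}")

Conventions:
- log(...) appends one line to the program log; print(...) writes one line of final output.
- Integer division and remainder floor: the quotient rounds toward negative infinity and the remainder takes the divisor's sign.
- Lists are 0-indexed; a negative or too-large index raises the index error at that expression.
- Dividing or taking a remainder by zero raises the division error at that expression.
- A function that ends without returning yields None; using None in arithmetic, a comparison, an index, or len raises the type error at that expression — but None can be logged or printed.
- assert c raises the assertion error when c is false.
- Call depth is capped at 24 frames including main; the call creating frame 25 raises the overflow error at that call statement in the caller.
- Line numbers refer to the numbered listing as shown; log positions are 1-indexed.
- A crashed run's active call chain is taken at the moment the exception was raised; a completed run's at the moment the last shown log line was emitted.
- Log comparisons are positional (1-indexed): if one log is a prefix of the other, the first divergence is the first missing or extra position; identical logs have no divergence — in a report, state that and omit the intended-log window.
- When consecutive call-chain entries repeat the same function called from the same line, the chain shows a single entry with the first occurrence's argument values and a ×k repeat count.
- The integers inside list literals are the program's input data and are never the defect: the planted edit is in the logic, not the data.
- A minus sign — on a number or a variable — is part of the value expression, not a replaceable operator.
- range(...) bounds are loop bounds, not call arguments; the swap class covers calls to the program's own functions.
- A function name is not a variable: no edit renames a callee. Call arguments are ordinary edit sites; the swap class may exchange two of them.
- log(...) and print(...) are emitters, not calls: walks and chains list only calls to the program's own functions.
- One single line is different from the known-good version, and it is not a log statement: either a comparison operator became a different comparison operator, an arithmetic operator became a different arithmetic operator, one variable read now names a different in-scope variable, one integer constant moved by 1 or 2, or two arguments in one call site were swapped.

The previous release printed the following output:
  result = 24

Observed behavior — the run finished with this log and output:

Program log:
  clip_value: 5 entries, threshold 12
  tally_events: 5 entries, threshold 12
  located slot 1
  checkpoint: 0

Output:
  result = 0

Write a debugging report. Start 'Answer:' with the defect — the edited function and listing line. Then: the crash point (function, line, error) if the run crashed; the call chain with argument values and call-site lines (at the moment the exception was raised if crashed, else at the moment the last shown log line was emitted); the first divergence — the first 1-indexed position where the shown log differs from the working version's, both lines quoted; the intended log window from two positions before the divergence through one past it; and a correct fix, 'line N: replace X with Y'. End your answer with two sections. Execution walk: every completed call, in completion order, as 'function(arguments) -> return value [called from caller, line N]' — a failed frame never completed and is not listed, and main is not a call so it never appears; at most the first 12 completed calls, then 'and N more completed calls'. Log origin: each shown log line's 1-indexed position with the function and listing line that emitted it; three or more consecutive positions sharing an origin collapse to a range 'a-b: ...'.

Answer: the defect is in clip_value at line 12.
The tell: The earliest visible damage is log position 4 — 'checkpoint: 0' rather than the intended 'checkpoint: 24'.
Call chain: main.
First divergence: position 4 — the shown line 'checkpoint: 0' should read 'checkpoint: 24'.
Intended log window:
  2: tally_events: 5 entries, threshold 12
  3: located slot 1
  4: checkpoint: 24
Execution walk:
  tally_events([1, 12, 10, 4, 11], 12) -> 1  [called from clip_value, line 10]
  clip_value([1, 12, 10, 4, 11], 12) -> 0  [called from main, line 17]
Log origin:
  1: emitted by clip_value (line 9)
  2: emitted by tally_events (line 2)
  3: emitted by tally_events (line 5)
  4: emitted by main (line 18)
A correct fix: line 12: replace `%` with `*`.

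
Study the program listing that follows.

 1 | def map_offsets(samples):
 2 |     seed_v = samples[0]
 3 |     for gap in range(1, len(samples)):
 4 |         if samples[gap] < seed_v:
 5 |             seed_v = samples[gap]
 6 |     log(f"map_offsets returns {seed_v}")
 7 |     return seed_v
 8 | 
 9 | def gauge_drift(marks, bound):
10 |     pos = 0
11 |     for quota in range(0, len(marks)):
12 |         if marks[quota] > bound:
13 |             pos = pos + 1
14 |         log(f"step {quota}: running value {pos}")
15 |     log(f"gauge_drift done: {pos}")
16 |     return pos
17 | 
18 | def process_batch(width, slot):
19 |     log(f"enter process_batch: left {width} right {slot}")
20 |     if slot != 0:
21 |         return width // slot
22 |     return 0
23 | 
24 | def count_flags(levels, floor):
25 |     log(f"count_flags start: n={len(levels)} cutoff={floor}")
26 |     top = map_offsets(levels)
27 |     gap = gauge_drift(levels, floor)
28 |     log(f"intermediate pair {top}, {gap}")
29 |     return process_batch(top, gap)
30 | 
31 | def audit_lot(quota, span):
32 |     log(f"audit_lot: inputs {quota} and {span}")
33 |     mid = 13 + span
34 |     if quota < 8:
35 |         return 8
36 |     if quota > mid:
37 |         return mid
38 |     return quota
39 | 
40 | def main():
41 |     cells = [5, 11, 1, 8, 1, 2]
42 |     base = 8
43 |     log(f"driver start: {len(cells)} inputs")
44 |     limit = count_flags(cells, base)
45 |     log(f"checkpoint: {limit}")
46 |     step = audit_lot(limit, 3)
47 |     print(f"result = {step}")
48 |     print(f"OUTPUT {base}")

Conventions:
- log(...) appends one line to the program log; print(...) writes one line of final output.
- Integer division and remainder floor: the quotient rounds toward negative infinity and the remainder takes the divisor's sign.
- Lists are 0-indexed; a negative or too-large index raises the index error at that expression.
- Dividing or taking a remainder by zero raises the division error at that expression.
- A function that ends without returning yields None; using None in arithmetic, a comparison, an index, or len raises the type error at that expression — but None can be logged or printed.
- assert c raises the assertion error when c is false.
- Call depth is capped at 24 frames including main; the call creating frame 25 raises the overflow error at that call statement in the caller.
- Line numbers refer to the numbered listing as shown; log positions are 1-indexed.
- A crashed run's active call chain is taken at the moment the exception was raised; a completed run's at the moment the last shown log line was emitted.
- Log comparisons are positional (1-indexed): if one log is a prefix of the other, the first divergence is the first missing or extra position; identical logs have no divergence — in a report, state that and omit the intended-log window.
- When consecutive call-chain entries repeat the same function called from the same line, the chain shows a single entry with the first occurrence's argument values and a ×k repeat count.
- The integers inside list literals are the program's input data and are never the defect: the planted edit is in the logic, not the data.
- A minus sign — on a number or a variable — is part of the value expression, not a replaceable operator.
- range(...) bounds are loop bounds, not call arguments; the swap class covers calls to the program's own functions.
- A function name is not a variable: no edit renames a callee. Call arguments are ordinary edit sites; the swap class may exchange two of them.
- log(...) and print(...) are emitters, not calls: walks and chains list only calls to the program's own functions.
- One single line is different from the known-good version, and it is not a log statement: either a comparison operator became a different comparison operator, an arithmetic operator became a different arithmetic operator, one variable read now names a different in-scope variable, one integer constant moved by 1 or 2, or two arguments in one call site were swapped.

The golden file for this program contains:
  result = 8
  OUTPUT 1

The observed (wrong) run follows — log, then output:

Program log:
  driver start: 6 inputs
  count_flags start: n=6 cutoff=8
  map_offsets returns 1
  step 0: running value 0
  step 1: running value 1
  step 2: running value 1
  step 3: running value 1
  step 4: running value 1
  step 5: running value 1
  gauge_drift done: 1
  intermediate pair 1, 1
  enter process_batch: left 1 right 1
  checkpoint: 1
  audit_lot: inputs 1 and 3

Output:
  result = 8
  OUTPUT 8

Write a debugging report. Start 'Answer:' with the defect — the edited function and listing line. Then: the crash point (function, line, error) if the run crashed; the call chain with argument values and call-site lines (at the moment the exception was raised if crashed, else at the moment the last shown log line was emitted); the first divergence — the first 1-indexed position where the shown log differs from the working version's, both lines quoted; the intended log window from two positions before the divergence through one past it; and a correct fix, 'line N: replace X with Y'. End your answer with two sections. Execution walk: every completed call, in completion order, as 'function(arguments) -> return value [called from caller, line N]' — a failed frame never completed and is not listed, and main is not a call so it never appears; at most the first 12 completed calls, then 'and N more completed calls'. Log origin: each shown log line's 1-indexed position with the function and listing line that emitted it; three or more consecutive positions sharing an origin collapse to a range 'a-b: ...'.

Answer: the defect is in main at line 48.
The tell: Every logged value matches the working version; the printed result is what differs.
Call chain: main -> audit_lot(1, 3) (called at line 46).
First divergence: none — the logs agree in full.
Execution walk:
  map_offsets([5, 11, 1, 8, 1, 2]) -> 1  [called from count_flags, line 26]
  gauge_drift([5, 11, 1, 8, 1, 2], 8) -> 1  [called from count_flags, line 27]
  process_batch(1, 1) -> 1  [called from count_flags, line 29]
  count_flags([5, 11, 1, 8, 1, 2], 8) -> 1  [called from main, line 44]
  audit_lot(1, 3) -> 8  [called from main, line 46]
Log line origins:
  1: from main, line 43
  2: from count_flags, line 25
  3: from map_offsets, line 6
  4-9: from gauge_drift, line 14
  10: from gauge_drift, line 15
  11: from count_flags, line 28
  12: from process_batch, line 19
  13: from main, line 45
  14: from audit_lot, line 32
A correct fix: line 48: replace `base` with `limit`.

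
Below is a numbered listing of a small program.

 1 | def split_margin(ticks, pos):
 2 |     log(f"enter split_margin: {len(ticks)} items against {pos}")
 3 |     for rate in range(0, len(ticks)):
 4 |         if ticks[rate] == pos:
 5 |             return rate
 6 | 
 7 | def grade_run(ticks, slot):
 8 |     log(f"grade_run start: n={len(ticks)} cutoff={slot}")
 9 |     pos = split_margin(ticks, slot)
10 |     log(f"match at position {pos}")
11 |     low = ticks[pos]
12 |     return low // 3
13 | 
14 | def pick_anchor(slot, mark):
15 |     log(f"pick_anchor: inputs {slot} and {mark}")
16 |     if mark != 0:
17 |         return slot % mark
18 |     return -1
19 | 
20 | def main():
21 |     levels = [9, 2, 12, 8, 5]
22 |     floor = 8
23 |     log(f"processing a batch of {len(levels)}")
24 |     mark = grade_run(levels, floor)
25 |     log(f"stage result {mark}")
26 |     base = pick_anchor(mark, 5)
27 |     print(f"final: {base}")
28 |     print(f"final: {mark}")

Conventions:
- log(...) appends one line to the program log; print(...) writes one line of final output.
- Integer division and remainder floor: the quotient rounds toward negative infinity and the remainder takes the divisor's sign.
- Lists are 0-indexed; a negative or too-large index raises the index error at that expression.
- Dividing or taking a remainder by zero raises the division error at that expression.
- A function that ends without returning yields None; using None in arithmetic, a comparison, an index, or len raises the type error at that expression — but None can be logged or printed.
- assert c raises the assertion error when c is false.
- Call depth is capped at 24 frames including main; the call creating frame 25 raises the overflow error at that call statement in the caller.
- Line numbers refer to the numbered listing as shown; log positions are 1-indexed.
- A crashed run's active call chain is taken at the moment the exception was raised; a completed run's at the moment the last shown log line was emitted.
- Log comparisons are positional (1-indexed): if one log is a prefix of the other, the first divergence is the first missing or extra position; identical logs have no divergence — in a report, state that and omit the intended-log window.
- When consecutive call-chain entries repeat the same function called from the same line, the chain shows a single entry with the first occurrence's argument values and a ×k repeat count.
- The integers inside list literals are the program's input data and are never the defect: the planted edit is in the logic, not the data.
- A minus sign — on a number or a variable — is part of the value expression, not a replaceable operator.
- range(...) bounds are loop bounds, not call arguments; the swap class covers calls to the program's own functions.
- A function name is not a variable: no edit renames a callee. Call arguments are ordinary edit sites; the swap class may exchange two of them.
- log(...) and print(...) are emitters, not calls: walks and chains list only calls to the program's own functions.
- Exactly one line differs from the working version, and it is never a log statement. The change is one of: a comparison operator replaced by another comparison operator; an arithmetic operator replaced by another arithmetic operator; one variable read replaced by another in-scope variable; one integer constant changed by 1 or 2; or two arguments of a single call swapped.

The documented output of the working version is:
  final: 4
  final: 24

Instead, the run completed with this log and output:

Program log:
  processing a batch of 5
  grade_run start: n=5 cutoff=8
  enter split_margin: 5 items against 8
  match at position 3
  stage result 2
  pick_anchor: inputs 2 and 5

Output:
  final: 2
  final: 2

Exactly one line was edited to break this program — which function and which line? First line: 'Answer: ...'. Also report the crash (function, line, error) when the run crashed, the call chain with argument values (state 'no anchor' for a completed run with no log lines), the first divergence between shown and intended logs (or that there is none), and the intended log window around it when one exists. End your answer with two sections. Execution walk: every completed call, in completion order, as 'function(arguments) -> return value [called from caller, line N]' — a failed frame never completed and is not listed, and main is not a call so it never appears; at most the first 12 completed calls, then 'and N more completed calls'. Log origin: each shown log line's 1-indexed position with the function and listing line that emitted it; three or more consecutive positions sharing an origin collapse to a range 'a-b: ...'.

Answer: the defect is in grade_run at line 12.
Core observation: The log first diverges at position 5: the faulty run prints 'stage result 2' where the working version prints 'stage result 24'.
Call chain: main -> pick_anchor(2, 5) (called at line 26).
First divergence: position 5; shown 'stage result 2' vs intended 'stage result 24'.
Intended log window:
  3: enter split_margin: 5 items against 8
  4: match at position 3
  5: stage result 24
  6: pick_anchor: inputs 24 and 5
Execution walk:
  split_margin([9, 2, 12, 8, 5], 8) -> 3  [called from grade_run, line 9]
  grade_run([9, 2, 12, 8, 5], 8) -> 2  [called from main, line 24]
  pick_anchor(2, 5) -> 2  [called from main, line 26]
Origin of each log line:
  1: from main, line 23
  2: from grade_run, line 8
  3: from split_margin, line 2
  4: from grade_run, line 10
  5: from main, line 25
  6: from pick_anchor, line 15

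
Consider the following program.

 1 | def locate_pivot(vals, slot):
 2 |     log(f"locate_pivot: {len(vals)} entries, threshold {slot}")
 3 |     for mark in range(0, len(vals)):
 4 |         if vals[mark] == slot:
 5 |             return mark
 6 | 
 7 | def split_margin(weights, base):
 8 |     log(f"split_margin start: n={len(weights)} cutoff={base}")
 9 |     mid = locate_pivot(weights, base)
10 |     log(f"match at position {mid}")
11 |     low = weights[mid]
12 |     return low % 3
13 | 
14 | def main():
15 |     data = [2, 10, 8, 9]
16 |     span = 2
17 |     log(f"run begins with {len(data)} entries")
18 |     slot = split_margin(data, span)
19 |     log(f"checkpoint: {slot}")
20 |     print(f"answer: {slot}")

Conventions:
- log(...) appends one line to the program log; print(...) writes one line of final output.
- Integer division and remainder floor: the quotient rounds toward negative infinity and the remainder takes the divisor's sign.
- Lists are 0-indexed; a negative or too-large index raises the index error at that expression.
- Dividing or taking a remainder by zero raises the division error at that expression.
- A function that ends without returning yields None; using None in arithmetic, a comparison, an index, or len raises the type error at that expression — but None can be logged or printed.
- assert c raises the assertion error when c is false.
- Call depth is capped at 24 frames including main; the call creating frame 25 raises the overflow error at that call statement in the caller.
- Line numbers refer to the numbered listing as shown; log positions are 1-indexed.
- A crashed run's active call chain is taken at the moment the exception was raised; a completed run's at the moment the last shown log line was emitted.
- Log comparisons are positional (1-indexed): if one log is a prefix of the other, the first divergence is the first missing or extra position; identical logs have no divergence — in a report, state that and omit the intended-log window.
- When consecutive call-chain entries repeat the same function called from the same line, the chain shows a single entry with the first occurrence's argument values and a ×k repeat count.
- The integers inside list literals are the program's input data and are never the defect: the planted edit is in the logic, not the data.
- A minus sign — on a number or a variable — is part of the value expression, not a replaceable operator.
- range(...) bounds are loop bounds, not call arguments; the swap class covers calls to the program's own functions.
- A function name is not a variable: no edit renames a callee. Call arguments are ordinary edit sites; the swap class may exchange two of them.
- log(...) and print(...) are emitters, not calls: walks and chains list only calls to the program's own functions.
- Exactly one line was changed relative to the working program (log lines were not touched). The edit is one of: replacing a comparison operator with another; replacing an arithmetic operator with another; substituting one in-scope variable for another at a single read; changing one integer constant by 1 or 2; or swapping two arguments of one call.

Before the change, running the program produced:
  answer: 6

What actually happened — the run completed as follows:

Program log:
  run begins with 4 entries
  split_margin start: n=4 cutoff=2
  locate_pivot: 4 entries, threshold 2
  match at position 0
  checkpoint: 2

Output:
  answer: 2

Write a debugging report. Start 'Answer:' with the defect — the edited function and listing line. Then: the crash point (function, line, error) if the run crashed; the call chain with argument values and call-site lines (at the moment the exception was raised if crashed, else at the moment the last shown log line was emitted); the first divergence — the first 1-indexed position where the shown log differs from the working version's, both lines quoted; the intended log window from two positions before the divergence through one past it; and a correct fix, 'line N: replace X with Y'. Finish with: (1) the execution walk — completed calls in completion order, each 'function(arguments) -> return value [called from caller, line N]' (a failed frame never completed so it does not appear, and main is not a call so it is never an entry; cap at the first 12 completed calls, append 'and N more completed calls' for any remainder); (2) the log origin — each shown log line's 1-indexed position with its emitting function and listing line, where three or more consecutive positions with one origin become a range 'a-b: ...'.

Answer: the defect is in split_margin at line 12.
Key observation: The earliest visible damage is log position 5 — 'checkpoint: 2' rather than the intended 'checkpoint: 6'.
Call chain: main.
First divergence: position 5 — the shown line 'checkpoint: 2' should read 'checkpoint: 6'.
Intended log window:
  3: locate_pivot: 4 entries, threshold 2
  4: match at position 0
  5: checkpoint: 6
Execution walk:
  locate_pivot([2, 10, 8, 9], 2) -> 0  [called from split_margin, line 9]
  split_margin([2, 10, 8, 9], 2) -> 2  [called from main, line 18]
Log origin:
  1: logged in main at line 17
  2: logged in split_margin at line 8
  3: logged in locate_pivot at line 2
  4: logged in split_margin at line 10
  5: logged in main at line 19
A correct fix: line 12: replace `%` with `*`.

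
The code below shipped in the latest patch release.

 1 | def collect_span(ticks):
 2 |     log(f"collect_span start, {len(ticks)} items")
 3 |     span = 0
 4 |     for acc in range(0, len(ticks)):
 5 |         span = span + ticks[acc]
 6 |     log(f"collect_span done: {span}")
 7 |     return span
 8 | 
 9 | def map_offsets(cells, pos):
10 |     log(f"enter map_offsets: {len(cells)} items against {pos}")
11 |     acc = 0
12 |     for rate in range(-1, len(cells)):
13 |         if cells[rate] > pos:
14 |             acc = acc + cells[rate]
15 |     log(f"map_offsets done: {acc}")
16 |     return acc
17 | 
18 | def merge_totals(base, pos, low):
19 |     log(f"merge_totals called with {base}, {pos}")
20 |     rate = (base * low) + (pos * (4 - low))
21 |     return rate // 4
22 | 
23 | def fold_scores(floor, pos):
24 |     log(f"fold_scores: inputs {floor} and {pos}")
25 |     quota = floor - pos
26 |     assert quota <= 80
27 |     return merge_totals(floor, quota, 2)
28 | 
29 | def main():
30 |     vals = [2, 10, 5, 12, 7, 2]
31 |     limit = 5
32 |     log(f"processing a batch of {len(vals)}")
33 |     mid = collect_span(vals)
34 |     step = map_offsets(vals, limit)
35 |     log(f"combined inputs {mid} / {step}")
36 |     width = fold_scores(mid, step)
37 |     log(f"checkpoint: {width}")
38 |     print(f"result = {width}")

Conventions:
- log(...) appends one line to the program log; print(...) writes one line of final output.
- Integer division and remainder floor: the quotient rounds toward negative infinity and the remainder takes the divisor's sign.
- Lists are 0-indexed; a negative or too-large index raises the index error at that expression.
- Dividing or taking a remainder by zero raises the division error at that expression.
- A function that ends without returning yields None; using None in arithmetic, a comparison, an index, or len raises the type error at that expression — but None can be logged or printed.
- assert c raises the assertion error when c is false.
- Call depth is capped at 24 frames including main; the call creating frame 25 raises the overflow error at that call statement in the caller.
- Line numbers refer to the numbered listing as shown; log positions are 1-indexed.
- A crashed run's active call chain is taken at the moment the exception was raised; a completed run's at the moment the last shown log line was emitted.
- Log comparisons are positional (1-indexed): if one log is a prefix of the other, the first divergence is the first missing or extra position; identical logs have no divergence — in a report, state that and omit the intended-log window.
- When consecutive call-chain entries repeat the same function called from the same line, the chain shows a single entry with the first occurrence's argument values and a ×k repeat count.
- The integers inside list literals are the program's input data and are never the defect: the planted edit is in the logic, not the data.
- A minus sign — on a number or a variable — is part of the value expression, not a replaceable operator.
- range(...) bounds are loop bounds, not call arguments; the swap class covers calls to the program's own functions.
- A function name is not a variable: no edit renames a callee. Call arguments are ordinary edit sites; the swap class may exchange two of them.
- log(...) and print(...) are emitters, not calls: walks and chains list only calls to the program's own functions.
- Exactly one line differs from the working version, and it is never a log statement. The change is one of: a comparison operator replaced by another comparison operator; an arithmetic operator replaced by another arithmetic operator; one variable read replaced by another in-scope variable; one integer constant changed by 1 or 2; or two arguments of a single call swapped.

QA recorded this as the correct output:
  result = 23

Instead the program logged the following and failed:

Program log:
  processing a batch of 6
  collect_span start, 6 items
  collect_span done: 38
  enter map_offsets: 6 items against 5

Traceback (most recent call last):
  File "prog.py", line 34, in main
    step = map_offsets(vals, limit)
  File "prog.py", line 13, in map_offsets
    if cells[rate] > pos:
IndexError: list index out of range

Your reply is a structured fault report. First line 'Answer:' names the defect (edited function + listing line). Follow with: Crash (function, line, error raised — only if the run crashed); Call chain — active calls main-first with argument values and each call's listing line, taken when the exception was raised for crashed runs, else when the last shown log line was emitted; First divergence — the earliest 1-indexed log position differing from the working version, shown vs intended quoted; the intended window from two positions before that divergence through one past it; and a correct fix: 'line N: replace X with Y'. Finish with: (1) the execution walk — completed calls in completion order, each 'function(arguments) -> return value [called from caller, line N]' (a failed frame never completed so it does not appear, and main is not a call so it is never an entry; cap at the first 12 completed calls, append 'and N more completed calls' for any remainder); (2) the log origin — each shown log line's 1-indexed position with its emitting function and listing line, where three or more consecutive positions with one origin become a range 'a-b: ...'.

Answer: the defect is in map_offsets at line 12.
Key observation: The shown log is a 4-line prefix of the intended one, whose next entry is 'map_offsets done: 29'.
Crash: map_offsets, line 13, IndexError.
Call chain: main -> map_offsets([2, 10, 5, 12, 7, 2], 5) (called at line 34).
First divergence: position 5 — after 4 matching lines the faulty run goes silent; intended next line 'map_offsets done: 29'.
Intended log window:
  3: collect_span done: 38
  4: enter map_offsets: 6 items against 5
  5: map_offsets done: 29
  6: combined inputs 38 / 29
Execution walk:
  collect_span([2, 10, 5, 12, 7, 2]) -> 38  [called from main, line 33]
Log origin:
  1: logged in main at line 32
  2: logged in collect_span at line 2
  3: logged in collect_span at line 6
  4: logged in map_offsets at line 10
A correct fix: line 12: replace `-1` with `0`.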